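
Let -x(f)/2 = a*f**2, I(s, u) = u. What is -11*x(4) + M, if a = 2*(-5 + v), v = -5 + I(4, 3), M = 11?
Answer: -4917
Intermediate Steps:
v = -2 (v = -5 + 3 = -2)
a = -14 (a = 2*(-5 - 2) = 2*(-7) = -14)
x(f) = 28*f**2 (x(f) = -(-28)*f**2 = 28*f**2)
-11*x(4) + M = -308*4**2 + 11 = -308*16 + 11 = -11*448 + 11 = -4928 + 11 = -4917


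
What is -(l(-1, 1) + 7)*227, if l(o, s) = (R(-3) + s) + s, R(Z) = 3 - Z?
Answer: -3405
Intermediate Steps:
l(o, s) = 6 + 2*s (l(o, s) = ((3 - 1*(-3)) + s) + s = ((3 + 3) + s) + s = (6 + s) + s = 6 + 2*s)
-(l(-1, 1) + 7)*227 = -((6 + 2*1) + 7)*227 = -((6 + 2) + 7)*227 = -(8 + 7)*227 = -15*227 = -1*3405 = -3405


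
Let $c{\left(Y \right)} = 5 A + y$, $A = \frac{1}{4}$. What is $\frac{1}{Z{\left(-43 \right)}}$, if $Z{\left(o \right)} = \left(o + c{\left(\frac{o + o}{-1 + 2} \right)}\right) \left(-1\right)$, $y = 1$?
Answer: $\frac{4}{163} \approx 0.02454$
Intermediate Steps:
$A = \frac{1}{4} \approx 0.25$
$c{\left(Y \right)} = \frac{9}{4}$ ($c{\left(Y \right)} = 5 \cdot \frac{1}{4} + 1 = \frac{5}{4} + 1 = \frac{9}{4}$)
$Z{\left(o \right)} = - \frac{9}{4} - o$ ($Z{\left(o \right)} = \left(o + \frac{9}{4}\right) \left(-1\right) = \left(\frac{9}{4} + o\right) \left(-1\right) = - \frac{9}{4} - o$)
$\frac{1}{Z{\left(-43 \right)}} = \frac{1}{- \frac{9}{4} - -43} = \frac{1}{- \frac{9}{4} + 43} = \frac{1}{\frac{163}{4}} = \frac{4}{163}$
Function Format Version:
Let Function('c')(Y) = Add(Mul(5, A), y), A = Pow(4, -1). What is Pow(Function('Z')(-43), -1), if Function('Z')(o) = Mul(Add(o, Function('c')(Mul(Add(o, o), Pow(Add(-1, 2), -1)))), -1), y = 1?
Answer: Rational(4, 163) ≈ 0.024540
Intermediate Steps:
A = Rational(1, 4) ≈ 0.25000
Function('c')(Y) = Rational(9, 4) (Function('c')(Y) = Add(Mul(5, Rational(1, 4)), 1) = Add(Rational(5, 4), 1) = Rational(9, 4))
Function('Z')(o) = Add(Rational(-9, 4), Mul(-1, o)) (Function('Z')(o) = Mul(Add(o, Rational(9, 4)), -1) = Mul(Add(Rational(9, 4), o), -1) = Add(Rational(-9, 4), Mul(-1, o)))
Pow(Function('Z')(-43), -1) = Pow(Add(Rational(-9, 4), Mul(-1, -43)), -1) = Pow(Add(Rational(-9, 4), 43), -1) = Pow(Rational(163, 4), -1) = Rational(4, 163)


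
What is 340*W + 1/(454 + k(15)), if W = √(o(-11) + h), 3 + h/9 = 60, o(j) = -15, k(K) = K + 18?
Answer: 1/487 + 340*√498 ≈ 7587.4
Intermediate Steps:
k(K) = 18 + K
h = 513 (h = -27 + 9*60 = -27 + 540 = 513)
W = √498 (W = √(-15 + 513) = √498 ≈ 22.316)
340*W + 1/(454 + k(15)) = 340*√498 + 1/(454 + (18 + 15)) = 340*√498 + 1/(454 + 33) = 340*√498 + 1/487 = 1/487 + 340*√498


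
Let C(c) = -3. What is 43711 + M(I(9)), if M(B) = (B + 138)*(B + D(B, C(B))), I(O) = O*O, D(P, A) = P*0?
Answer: 61450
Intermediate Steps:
D(P, A) = 0
I(O) = O**2
M(B) = B*(138 + B) (M(B) = (B + 138)*(B + 0) = (138 + B)*B = B*(138 + B))
43711 + M(I(9)) = 43711 + 9**2*(138 + 9**2) = 43711 + 81*(138 + 81) = 43711 + 81*219 = 43711 + 17739 = 61450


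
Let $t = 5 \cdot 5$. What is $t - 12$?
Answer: $13$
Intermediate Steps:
$t = 25$
$t - 12 = 25 - 12 = 13$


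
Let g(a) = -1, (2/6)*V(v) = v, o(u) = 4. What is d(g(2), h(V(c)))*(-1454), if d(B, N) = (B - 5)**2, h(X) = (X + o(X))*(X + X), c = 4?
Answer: -52344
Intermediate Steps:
V(v) = 3*v
h(X) = 2*X*(4 + X) (h(X) = (X + 4)*(X + X) = (4 + X)*(2*X) = 2*X*(4 + X))
d(B, N) = (-5 + B)**2
d(g(2), h(V(c)))*(-1454) = (-5 - 1)**2*(-1454) = (-6)**2*(-1454) = 36*(-1454) = -52344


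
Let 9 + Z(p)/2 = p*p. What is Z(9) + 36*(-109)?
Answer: -3780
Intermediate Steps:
Z(p) = -18 + 2*p² (Z(p) = -18 + 2*(p*p) = -18 + 2*p²)
Z(9) + 36*(-109) = (-18 + 2*9²) + 36*(-109) = (-18 + 2*81) - 3924 = (-18 + 162) - 3924 = 144 - 3924 = -3780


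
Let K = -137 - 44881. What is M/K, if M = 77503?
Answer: -77503/45018 ≈ -1.7216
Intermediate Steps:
K = -45018
M/K = 77503/(-45018) = 77503*(-1/45018) = -77503/45018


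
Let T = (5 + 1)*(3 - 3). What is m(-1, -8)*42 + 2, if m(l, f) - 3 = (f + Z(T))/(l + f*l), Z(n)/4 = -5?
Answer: -40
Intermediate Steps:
T = 0 (T = 6*0 = 0)
Z(n) = -20 (Z(n) = 4*(-5) = -20)
m(l, f) = 3 + (-20 + f)/(l + f*l) (m(l, f) = 3 + (f - 20)/(l + f*l) = 3 + (-20 + f)/(l + f*l))
m(-1, -8)*42 + 2 = ((-20 - 8 + 3*(-1) + 3*(-8)*(-1))/((-1)*(1 - 8)))*42 + 2 = -1*(-20 - 8 - 3 + 24)/(-7)*42 + 2 = -1*(-⅐)*(-7)*42 + 2 = -1*42 + 2 = -42 + 2 = -40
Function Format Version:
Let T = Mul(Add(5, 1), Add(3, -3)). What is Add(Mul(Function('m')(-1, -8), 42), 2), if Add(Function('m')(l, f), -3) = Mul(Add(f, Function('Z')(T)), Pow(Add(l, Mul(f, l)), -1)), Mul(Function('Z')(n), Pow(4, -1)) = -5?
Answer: -40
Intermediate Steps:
T = 0 (T = Mul(6, 0) = 0)
Function('Z')(n) = -20 (Function('Z')(n) = Mul(4, -5) = -20)
Function('m')(l, f) = Add(3, Mul(Pow(Add(l, Mul(f, l)), -1), Add(-20, f))) (Function('m')(l, f) = Add(3, Mul(Add(f, -20), Pow(Add(l, Mul(f, l)), -1))) = Add(3, Mul(Add(-20, f), Pow(Add(l, Mul(f, l)), -1))) = Add(3, Mul(Pow(Add(l, Mul(f, l)), -1), Add(-20, f))))
Add(Mul(Function('m')(-1, -8), 42), 2) = Add(Mul(Mul(Pow(-1, -1), Pow(Add(1, -8), -1), Add(-20, -8, Mul(3, -1), Mul(3, -8, -1))), 42), 2) = Add(Mul(Mul(-1, Pow(-7, -1), Add(-20, -8, -3, 24)), 42), 2) = Add(Mul(Mul(-1, Rational(-1, 7), -7), 42), 2) = Add(Mul(-1, 42), 2) = Add(-42, 2) = -40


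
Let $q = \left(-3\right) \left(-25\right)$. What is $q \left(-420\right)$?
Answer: $-31500$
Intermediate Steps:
$q = 75$
$q \left(-420\right) = 75 \left(-420\right) = -31500$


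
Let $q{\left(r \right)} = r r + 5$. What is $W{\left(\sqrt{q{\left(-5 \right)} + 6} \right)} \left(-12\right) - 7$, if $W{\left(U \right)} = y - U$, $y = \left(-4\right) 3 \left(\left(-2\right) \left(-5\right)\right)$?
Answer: $1505$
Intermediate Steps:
$q{\left(r \right)} = 5 + r^{2}$ ($q{\left(r \right)} = r^{2} + 5 = 5 + r^{2}$)
$y = -120$ ($y = \left(-12\right) 10 = -120$)
$W{\left(U \right)} = -120 - U$
$W{\left(\sqrt{q{\left(-5 \right)} + 6} \right)} \left(-12\right) - 7 = \left(-120 - \sqrt{\left(5 + \left(-5\right)^{2}\right) + 6}\right) \left(-12\right) - 7 = \left(-120 - \sqrt{\left(5 + 25\right) + 6}\right) \left(-12\right) - 7 = \left(-120 - \sqrt{30 + 6}\right) \left(-12\right) - 7 = \left(-120 - \sqrt{36}\right) \left(-12\right) - 7 = \left(-120 - 6\right) \left(-12\right) - 7 = \left(-126\right) \left(-12\right) - 7 = 1512 - 7 = 1505$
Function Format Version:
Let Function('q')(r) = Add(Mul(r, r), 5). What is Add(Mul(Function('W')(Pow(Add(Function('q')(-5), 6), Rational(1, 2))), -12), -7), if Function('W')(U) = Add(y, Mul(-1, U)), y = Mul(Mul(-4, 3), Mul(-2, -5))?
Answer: 1505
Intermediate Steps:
Function('q')(r) = Add(5, Pow(r, 2)) (Function('q')(r) = Add(Pow(r, 2), 5) = Add(5, Pow(r, 2)))
y = -120 (y = Mul(-12, 10) = -120)
Function('W')(U) = Add(-120, Mul(-1, U))
Add(Mul(Function('W')(Pow(Add(Function('q')(-5), 6), Rational(1, 2))), -12), -7) = Add(Mul(Add(-120, Mul(-1, Pow(Add(Add(5, Pow(-5, 2)), 6), Rational(1, 2)))), -12), -7) = Add(Mul(Add(-120, Mul(-1, Pow(Add(Add(5, 25), 6), Rational(1, 2)))), -12), -7) = Add(Mul(Add(-120, Mul(-1, Pow(Add(30, 6), Rational(1, 2)))), -12), -7) = Add(Mul(Add(-120, Mul(-1, Pow(36, Rational(1, 2)))), -12), -7) = Add(Mul(Add(-120, Mul(-1, 6)), -12), -7) = Add(Mul(Add(-120, -6), -12), -7) = Add(Mul(-126, -12), -7) = Add(1512, -7) = 1505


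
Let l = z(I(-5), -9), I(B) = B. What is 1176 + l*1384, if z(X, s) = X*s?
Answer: 63456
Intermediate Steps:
l = 45 (l = -5*(-9) = 45)
1176 + l*1384 = 1176 + 45*1384 = 1176 + 62280 = 63456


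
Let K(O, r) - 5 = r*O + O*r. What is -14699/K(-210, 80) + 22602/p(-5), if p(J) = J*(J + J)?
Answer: 76004914/167975 ≈ 452.48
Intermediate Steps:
p(J) = 2*J**2 (p(J) = J*(2*J) = 2*J**2)
K(O, r) = 5 + 2*O*r (K(O, r) = 5 + (r*O + O*r) = 5 + (O*r + O*r) = 5 + 2*O*r)
-14699/K(-210, 80) + 22602/p(-5) = -14699/(5 + 2*(-210)*80) + 22602/((2*(-5)**2)) = -14699/(5 - 33600) + 22602/((2*25)) = -14699/(-33595) + 22602/50 = -14699*(-1/33595) + 22602*(1/50) = 14699/33595 + 11301/25 = 76004914/167975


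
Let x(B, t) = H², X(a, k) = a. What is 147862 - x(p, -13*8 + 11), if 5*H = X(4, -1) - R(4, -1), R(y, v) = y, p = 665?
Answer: 147862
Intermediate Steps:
H = 0 (H = (4 - 1*4)/5 = (4 - 4)/5 = (⅕)*0 = 0)
x(B, t) = 0 (x(B, t) = 0² = 0)
147862 - x(p, -13*8 + 11) = 147862 - 1*0 = 147862 + 0 = 147862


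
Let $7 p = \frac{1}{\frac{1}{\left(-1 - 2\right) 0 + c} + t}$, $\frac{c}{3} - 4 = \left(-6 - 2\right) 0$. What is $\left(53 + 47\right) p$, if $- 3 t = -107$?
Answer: $\frac{400}{1001} \approx 0.3996$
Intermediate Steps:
$c = 12$ ($c = 12 + 3 \left(-6 - 2\right) 0 = 12 + 3 \left(\left(-8\right) 0\right) = 12 + 3 \cdot 0 = 12 + 0 = 12$)
$t = \frac{107}{3}$ ($t = \left(- \frac{1}{3}\right) \left(-107\right) = \frac{107}{3} \approx 35.667$)
$p = \frac{4}{1001}$ ($p = \frac{1}{7 \left(\frac{1}{\left(-1 - 2\right) 0 + 12} + \frac{107}{3}\right)} = \frac{1}{7 \left(\frac{1}{\left(-3\right) 0 + 12} + \frac{107}{3}\right)} = \frac{1}{7 \left(\frac{1}{0 + 12} + \frac{107}{3}\right)} = \frac{1}{7 \left(\frac{1}{12} + \frac{107}{3}\right)} = \frac{1}{7 \cdot \frac{143}{4}} = \frac{1}{7} \cdot \frac{4}{143} = \frac{4}{1001} \approx 0.003996$)
$\left(53 + 47\right) p = \left(53 + 47\right) \frac{4}{1001} = 100 \cdot \frac{4}{1001} = \frac{400}{1001}$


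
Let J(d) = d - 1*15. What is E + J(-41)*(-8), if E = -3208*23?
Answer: -73336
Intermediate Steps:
J(d) = -15 + d (J(d) = d - 15 = -15 + d)
E = -73784
E + J(-41)*(-8) = -73784 + (-15 - 41)*(-8) = -73784 - 56*(-8) = -73784 + 448 = -73336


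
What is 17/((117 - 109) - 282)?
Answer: -17/274 ≈ -0.062044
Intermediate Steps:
17/((117 - 109) - 282) = 17/(8 - 282) = 17/(-274) = -1/274*17 = -17/274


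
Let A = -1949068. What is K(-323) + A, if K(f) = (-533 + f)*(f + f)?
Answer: -1396092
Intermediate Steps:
K(f) = 2*f*(-533 + f) (K(f) = (-533 + f)*(2*f) = 2*f*(-533 + f))
K(-323) + A = 2*(-323)*(-533 - 323) - 1949068 = 2*(-323)*(-856) - 1949068 = 552976 - 1949068 = -1396092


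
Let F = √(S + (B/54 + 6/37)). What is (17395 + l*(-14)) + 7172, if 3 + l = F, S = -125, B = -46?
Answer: 24609 - 28*I*√3484401/333 ≈ 24609.0 - 156.96*I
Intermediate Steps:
F = 2*I*√3484401/333 (F = √(-125 + (-46/54 + 6/37)) = √(-125 + (-46*1/54 + 6*(1/37))) = √(-125 + (-23/27 + 6/37)) = √(-125 - 689/999) = √(-125564/999) = 2*I*√3484401/333 ≈ 11.211*I)
l = -3 + 2*I*√3484401/333 ≈ -3.0 + 11.211*I
(17395 + l*(-14)) + 7172 = (17395 + (-3 + 2*I*√3484401/333)*(-14)) + 7172 = (17395 + (42 - 28*I*√3484401/333)) + 7172 = (17437 - 28*I*√3484401/333) + 7172 = 24609 - 28*I*√3484401/333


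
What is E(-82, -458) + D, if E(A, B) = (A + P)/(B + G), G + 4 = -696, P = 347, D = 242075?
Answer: 280322585/1158 ≈ 2.4207e+5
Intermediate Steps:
G = -700 (G = -4 - 696 = -700)
E(A, B) = (347 + A)/(-700 + B) (E(A, B) = (A + 347)/(B - 700) = (347 + A)/(-700 + B))
E(-82, -458) + D = (347 - 82)/(-700 - 458) + 242075 = 265/(-1158) + 242075 = -1/1158*265 + 242075 = -265/1158 + 242075 = 280322585/1158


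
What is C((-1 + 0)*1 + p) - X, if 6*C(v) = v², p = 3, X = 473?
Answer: -1417/3 ≈ -472.33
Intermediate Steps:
C(v) = v²/6
C((-1 + 0)*1 + p) - X = ((-1 + 0)*1 + 3)²/6 - 1*473 = (-1*1 + 3)²/6 - 473 = (-1 + 3)²/6 - 473 = (⅙)*2² - 473 = (⅙)*4 - 473 = ⅔ - 473 = -1417/3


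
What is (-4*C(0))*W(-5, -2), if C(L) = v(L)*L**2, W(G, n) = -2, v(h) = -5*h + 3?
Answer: 0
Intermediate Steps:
v(h) = 3 - 5*h
C(L) = L**2*(3 - 5*L) (C(L) = (3 - 5*L)*L**2 = L**2*(3 - 5*L))
(-4*C(0))*W(-5, -2) = -4*0**2*(3 - 5*0)*(-2) = -0*(3 + 0)*(-2) = -0*3*(-2) = -4*0*(-2) = 0*(-2) = 0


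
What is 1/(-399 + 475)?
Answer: 1/76 ≈ 0.013158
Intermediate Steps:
1/(-399 + 475) = 1/76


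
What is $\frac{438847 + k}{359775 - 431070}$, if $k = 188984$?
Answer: $- \frac{209277}{23765} \approx -8.8061$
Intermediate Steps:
$\frac{438847 + k}{359775 - 431070} = \frac{438847 + 188984}{359775 - 431070} = \frac{627831}{-71295} = 627831 \left(- \frac{1}{71295}\right) = - \frac{209277}{23765}$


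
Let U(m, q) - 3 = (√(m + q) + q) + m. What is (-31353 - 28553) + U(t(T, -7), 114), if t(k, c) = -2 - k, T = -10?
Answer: -59781 + √122 ≈ -59770.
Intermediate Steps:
U(m, q) = 3 + m + q + √(m + q) (U(m, q) = 3 + ((√(m + q) + q) + m) = 3 + ((q + √(m + q)) + m) = 3 + (m + q + √(m + q)) = 3 + m + q + √(m + q))
(-31353 - 28553) + U(t(T, -7), 114) = (-31353 - 28553) + (3 + (-2 - 1*(-10)) + 114 + √((-2 - 1*(-10)) + 114)) = -59906 + (3 + (-2 + 10) + 114 + √((-2 + 10) + 114)) = -59906 + (3 + 8 + 114 + √(8 + 114)) = -59906 + (3 + 8 + 114 + √122) = -59906 + (125 + √122) = -59781 + √122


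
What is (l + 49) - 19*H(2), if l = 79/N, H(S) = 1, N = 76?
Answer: 2359/76 ≈ 31.039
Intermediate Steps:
l = 79/76 ≈ 1.0395
(l + 49) - 19*H(2) = (79/76 + 49) - 19*1 = 3803/76 - 19 = 2359/76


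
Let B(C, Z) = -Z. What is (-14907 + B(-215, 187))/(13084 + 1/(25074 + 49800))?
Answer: -1130148156/979651417 ≈ -1.1536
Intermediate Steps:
(-14907 + B(-215, 187))/(13084 + 1/(25074 + 49800)) = (-14907 - 1*187)/(13084 + 1/(25074 + 49800)) = (-14907 - 187)/(13084 + 1/74874) = -15094/(13084 + 1/74874) = -15094/979651417/74874 = -15094*74874/979651417 = -1130148156/979651417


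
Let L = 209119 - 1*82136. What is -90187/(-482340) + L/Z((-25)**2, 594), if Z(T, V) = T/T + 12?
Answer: 61250152651/6270420 ≈ 9768.1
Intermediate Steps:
Z(T, V) = 13 (Z(T, V) = 1 + 12 = 13)
L = 126983 (L = 209119 - 82136 = 126983)
-90187/(-482340) + L/Z((-25)**2, 594) = -90187/(-482340) + 126983/13 = -90187*(-1/482340) + 126983*(1/13) = 90187/482340 + 126983/13 = 61250152651/6270420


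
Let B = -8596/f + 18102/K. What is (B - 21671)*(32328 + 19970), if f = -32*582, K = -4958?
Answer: -6541652194321961/5771112 ≈ -1.1335e+9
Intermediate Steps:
f = -18624
B = -36814085/11542224 (B = -8596/(-18624) + 18102/(-4958) = -8596*(-1/18624) + 18102*(-1/4958) = 2149/4656 - 9051/2479 = -36814085/11542224 ≈ -3.1895)
(B - 21671)*(32328 + 19970) = (-36814085/11542224 - 21671)*(32328 + 19970) = -250168350389/11542224*52298 = -6541652194321961/5771112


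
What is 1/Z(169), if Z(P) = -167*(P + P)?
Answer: -1/56446 ≈ -1.7716e-5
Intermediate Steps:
Z(P) = -334*P
1/Z(169) = 1/(-334*169) = 1/(-56446) = -1/56446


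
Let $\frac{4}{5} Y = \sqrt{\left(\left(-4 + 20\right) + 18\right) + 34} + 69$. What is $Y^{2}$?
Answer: $\frac{120725}{16} + \frac{1725 \sqrt{17}}{4} \approx 9323.4$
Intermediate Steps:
$Y = \frac{345}{4} + \frac{5 \sqrt{17}}{2}$ ($Y = \frac{5 \left(\sqrt{\left(\left(-4 + 20\right) + 18\right) + 34} + 69\right)}{4} = \frac{5 \left(\sqrt{\left(16 + 18\right) + 34} + 69\right)}{4} = \frac{5 \left(\sqrt{34 + 34} + 69\right)}{4} = \frac{5 \left(\sqrt{68} + 69\right)}{4} = \frac{5 \left(2 \sqrt{17} + 69\right)}{4} = \frac{5 \left(69 + 2 \sqrt{17}\right)}{4} = \frac{345}{4} + \frac{5 \sqrt{17}}{2} \approx 96.558$)
$Y^{2} = \left(\frac{345}{4} + \frac{5 \sqrt{17}}{2}\right)^{2}$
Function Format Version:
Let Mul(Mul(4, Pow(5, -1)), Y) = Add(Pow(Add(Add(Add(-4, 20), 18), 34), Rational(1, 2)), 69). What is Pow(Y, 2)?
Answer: Add(Rational(120725, 16), Mul(Rational(1725, 4), Pow(17, Rational(1, 2)))) ≈ 9323.4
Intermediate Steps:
Y = Add(Rational(345, 4), Mul(Rational(5, 2), Pow(17, Rational(1, 2)))) (Y = Mul(Rational(5, 4), Add(Pow(Add(Add(Add(-4, 20), 18), 34), Rational(1, 2)), 69)) = Mul(Rational(5, 4), Add(Pow(Add(Add(16, 18), 34), Rational(1, 2)), 69)) = Mul(Rational(5, 4), Add(Pow(Add(34, 34), Rational(1, 2)), 69)) = Mul(Rational(5, 4), Add(Pow(68, Rational(1, 2)), 69)) = Mul(Rational(5, 4), Add(Mul(2, Pow(17, Rational(1, 2))), 69)) = Mul(Rational(5, 4), Add(69, Mul(2, Pow(17, Rational(1, 2))))) = Add(Rational(345, 4), Mul(Rational(5, 2), Pow(17, Rational(1, 2)))) ≈ 96.558)
Pow(Y, 2) = Pow(Add(Rational(345, 4), Mul(Rational(5, 2), Pow(17, Rational(1, 2)))), 2)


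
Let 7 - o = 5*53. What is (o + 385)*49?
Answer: 6223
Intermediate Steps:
o = -258 (o = 7 - 5*53 = 7 - 1*265 = 7 - 265 = -258)
(o + 385)*49 = (-258 + 385)*49 = 127*49 = 6223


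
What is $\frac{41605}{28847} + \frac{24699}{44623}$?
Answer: $\frac{2569031968}{1287239681} \approx 1.9958$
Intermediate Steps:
$\frac{41605}{28847} + \frac{24699}{44623} = \frac{2569031968}{1287239681}$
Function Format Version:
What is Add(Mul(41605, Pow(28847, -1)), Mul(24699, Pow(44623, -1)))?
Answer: Rational(2569031968, 1287239681) ≈ 1.9958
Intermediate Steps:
Add(Mul(41605, Pow(28847, -1)), Mul(24699, Pow(44623, -1))) = Add(Mul(41605, Rational(1, 28847)), Mul(24699, Rational(1, 44623))) = Add(Rational(41605, 28847), Rational(24699, 44623)) = Rational(2569031968, 1287239681)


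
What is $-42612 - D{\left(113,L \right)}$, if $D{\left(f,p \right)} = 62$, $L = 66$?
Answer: $-42674$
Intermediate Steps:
$-42612 - D{\left(113,L \right)} = -42612 - 62 = -42674$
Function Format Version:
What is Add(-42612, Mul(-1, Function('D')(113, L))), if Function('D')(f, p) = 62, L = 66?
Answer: -42674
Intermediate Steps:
Add(-42612, Mul(-1, Function('D')(113, L))) = Add(-42612, Mul(-1, 62)) = Add(-42612, -62) = -42674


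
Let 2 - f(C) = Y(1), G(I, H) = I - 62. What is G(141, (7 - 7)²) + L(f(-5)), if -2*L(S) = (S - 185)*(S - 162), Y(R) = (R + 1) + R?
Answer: -15080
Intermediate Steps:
Y(R) = 1 + 2*R (Y(R) = (1 + R) + R = 1 + 2*R)
G(I, H) = -62 + I
f(C) = -1 (f(C) = 2 - (1 + 2*1) = 2 - (1 + 2) = 2 - 1*3 = 2 - 3 = -1)
L(S) = -(-185 + S)*(-162 + S)/2 (L(S) = -(S - 185)*(S - 162)/2 = -(-185 + S)*(-162 + S)/2)
G(141, (7 - 7)²) + L(f(-5)) = (-62 + 141) + (-14985 - ½*(-1)² + (347/2)*(-1)) = 79 + (-14985 - ½*1 - 347/2) = 79 + (-14985 - ½ - 347/2) = 79 - 15159 = -15080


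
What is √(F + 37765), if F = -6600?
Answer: √31165 ≈ 176.54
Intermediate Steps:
√(F + 37765) = √(-6600 + 37765) = √31165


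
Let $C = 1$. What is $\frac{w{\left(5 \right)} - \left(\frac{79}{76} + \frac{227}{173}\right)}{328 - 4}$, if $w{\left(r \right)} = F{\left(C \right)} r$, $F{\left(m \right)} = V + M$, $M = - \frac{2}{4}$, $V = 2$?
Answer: $\frac{67691}{4259952} \approx 0.01589$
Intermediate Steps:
$M = - \frac{1}{2}$ ($M = \left(-2\right) \frac{1}{4} = - \frac{1}{2} \approx -0.5$)
$F{\left(m \right)} = \frac{3}{2}$ ($F{\left(m \right)} = 2 - \frac{1}{2} = \frac{3}{2}$)
$w{\left(r \right)} = \frac{3 r}{2}$
$\frac{w{\left(5 \right)} - \left(\frac{79}{76} + \frac{227}{173}\right)}{328 - 4} = \frac{\frac{3}{2} \cdot 5 - \left(\frac{79}{76} + \frac{227}{173}\right)}{328 - 4} = \frac{\frac{15}{2} - \frac{30919}{13148}}{324} = \left(\frac{15}{2} - \frac{30919}{13148}\right) \frac{1}{324} = \frac{67691}{13148} \cdot \frac{1}{324} = \frac{67691}{4259952}$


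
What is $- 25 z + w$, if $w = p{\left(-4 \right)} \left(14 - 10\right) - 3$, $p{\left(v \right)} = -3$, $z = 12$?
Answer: $-315$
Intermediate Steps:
$w = -15$ ($w = - 3 \left(14 - 10\right) - 3 = \left(-3\right) 4 - 3 = -12 - 3 = -15$)
$- 25 z + w = \left(-25\right) 12 - 15 = -300 - 15 = -315$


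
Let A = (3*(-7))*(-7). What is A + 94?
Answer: 241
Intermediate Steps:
A = 147 (A = -21*(-7) = 147)
A + 94 = 147 + 94 = 241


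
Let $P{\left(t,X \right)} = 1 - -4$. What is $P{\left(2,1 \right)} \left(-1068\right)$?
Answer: $-5340$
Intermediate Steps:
$P{\left(t,X \right)} = 5$ ($P{\left(t,X \right)} = 1 + 4 = 5$)
$P{\left(2,1 \right)} \left(-1068\right) = 5 \left(-1068\right) = -5340$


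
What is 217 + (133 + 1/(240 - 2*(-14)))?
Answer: 93801/268 ≈ 350.00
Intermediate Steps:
217 + (133 + 1/(240 - 2*(-14))) = 217 + (133 + 1/(240 + 28)) = 217 + (133 + 1/268) = 217 + 35645/268 = 93801/268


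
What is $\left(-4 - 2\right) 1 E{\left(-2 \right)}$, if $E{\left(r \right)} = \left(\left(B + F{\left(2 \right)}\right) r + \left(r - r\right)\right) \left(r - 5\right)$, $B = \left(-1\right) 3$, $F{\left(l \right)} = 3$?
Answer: $0$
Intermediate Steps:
$B = -3$
$E{\left(r \right)} = 0$ ($E{\left(r \right)} = \left(\left(-3 + 3\right) r + \left(r - r\right)\right) \left(r - 5\right) = \left(0 r + 0\right) \left(-5 + r\right) = \left(0 + 0\right) \left(-5 + r\right) = 0 \left(-5 + r\right) = 0$)
$\left(-4 - 2\right) 1 E{\left(-2 \right)} = \left(-4 - 2\right) 1 \cdot 0 = \left(-6\right) 1 \cdot 0 = \left(-6\right) 0 = 0$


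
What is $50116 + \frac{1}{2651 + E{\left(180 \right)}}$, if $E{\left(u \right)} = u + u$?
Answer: $\frac{150899277}{3011} \approx 50116.0$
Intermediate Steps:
$E{\left(u \right)} = 2 u$
$50116 + \frac{1}{2651 + E{\left(180 \right)}} = 50116 + \frac{1}{2651 + 2 \cdot 180} = 50116 + \frac{1}{2651 + 360} = 50116 + \frac{1}{3011} = \frac{150899277}{3011}$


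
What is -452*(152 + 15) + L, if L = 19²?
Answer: -75123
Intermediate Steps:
L = 361
-452*(152 + 15) + L = -452*(152 + 15) + 361 = -452*167 + 361 = -75484 + 361 = -75123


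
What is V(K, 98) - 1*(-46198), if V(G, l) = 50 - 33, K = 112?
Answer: 46215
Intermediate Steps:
V(G, l) = 17
V(K, 98) - 1*(-46198) = 17 - 1*(-46198) = 17 + 46198 = 46215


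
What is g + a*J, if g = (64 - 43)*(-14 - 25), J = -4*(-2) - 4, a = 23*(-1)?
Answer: -911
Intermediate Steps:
a = -23
J = 4 (J = 8 - 4 = 4)
g = -819 (g = 21*(-39) = -819)
g + a*J = -819 - 23*4 = -819 - 92 = -911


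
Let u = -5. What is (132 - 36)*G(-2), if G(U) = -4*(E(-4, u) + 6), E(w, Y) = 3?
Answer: -3456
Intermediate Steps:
G(U) = -36 (G(U) = -4*(3 + 6) = -4*9 = -36)
(132 - 36)*G(-2) = (132 - 36)*(-36) = 96*(-36) = -3456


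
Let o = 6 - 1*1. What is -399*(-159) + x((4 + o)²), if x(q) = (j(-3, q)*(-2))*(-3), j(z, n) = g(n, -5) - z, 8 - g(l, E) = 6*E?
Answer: 63687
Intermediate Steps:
o = 5 (o = 6 - 1 = 5)
g(l, E) = 8 - 6*E
j(z, n) = 38 - z (j(z, n) = (8 - 6*(-5)) - z = (8 + 30) - z = 38 - z)
x(q) = 246 (x(q) = ((38 - 1*(-3))*(-2))*(-3) = ((38 + 3)*(-2))*(-3) = (41*(-2))*(-3) = -82*(-3) = 246)
-399*(-159) + x((4 + o)²) = -399*(-159) + 246 = 63441 + 246 = 63687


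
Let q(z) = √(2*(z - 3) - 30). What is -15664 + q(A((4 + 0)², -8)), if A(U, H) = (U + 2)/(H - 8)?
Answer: -15664 + 3*I*√17/2 ≈ -15664.0 + 6.1847*I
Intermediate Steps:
A(U, H) = (2 + U)/(-8 + H)
q(z) = √(-36 + 2*z) (q(z) = √(2*(-3 + z) - 30) = √((-6 + 2*z) - 30) = √(-36 + 2*z))
-15664 + q(A((4 + 0)², -8)) = -15664 + √(-36 + 2*((2 + (4 + 0)²)/(-8 - 8))) = -15664 + √(-36 + 2*((2 + 4²)/(-16))) = -15664 + √(-36 + 2*(-(2 + 16)/16)) = -15664 + √(-36 + 2*(-1/16*18)) = -15664 + √(-36 + 2*(-9/8)) = -15664 + √(-36 - 9/4) = -15664 + √(-153/4) = -15664 + 3*I*√17/2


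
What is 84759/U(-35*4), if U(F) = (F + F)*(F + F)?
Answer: 84759/78400 ≈ 1.0811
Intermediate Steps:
U(F) = 4*F² (U(F) = (2*F)*(2*F) = 4*F²)
84759/U(-35*4) = 84759/((4*(-35*4)²)) = 84759/((4*(-140)²)) = 84759/((4*19600)) = 84759/78400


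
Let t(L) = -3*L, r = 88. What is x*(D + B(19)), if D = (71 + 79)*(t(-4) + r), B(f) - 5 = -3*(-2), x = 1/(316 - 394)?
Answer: -15011/78 ≈ -192.45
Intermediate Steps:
x = -1/78 (x = 1/(-78) = -1/78 ≈ -0.012821)
B(f) = 11 (B(f) = 5 - 3*(-2) = 5 + 6 = 11)
D = 15000 (D = (71 + 79)*(-3*(-4) + 88) = 150*(12 + 88) = 150*100 = 15000)
x*(D + B(19)) = -(15000 + 11)/78 = -1/78*15011 = -15011/78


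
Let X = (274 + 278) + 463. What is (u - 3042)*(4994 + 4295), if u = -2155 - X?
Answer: -57703268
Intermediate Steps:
X = 1015 (X = 552 + 463 = 1015)
u = -3170 (u = -2155 - 1*1015 = -2155 - 1015 = -3170)
(u - 3042)*(4994 + 4295) = (-3170 - 3042)*(4994 + 4295) = -6212*9289 = -57703268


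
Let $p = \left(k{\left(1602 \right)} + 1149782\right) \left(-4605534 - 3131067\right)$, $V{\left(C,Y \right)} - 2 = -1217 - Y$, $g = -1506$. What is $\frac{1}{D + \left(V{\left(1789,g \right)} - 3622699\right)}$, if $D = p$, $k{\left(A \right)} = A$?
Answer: $- \frac{1}{8907802228192} \approx -1.1226 \cdot 10^{-13}$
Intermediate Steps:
$V{\left(C,Y \right)} = -1215 - Y$ ($V{\left(C,Y \right)} = 2 - \left(1217 + Y\right) = -1215 - Y$)
$p = -8907798605784$ ($p = \left(1602 + 1149782\right) \left(-4605534 - 3131067\right) = 1151384 \left(-7736601\right) = -8907798605784$)
$D = -8907798605784$
$\frac{1}{D + \left(V{\left(1789,g \right)} - 3622699\right)} = \frac{1}{-8907798605784 - 3622408} = \frac{1}{-8907802228192} = - \frac{1}{8907802228192}$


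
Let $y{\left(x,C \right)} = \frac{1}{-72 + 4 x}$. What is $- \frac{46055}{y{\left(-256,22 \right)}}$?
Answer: $50476280$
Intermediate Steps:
$- \frac{46055}{y{\left(-256,22 \right)}} = - \frac{46055}{\frac{1}{4} \frac{1}{-18 - 256}} = - \frac{46055}{\frac{1}{4} \frac{1}{-274}} = - \frac{46055}{\frac{1}{4} \left(- \frac{1}{274}\right)} = - \frac{46055}{- \frac{1}{1096}} = \left(-46055\right) \left(-1096\right) = 50476280$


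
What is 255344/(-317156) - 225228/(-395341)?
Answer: -7378885184/31346192549 ≈ -0.23540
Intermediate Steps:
255344/(-317156) - 225228/(-395341) = 255344*(-1/317156) - 225228*(-1/395341) = -63836/79289 + 225228/395341 = -7378885184/31346192549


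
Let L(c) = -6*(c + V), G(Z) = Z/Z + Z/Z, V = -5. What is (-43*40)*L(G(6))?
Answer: -30960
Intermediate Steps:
G(Z) = 2 (G(Z) = 1 + 1 = 2)
L(c) = 30 - 6*c (L(c) = -6*(c - 5) = -6*(-5 + c) = 30 - 6*c)
(-43*40)*L(G(6)) = (-43*40)*(30 - 6*2) = -1720*(30 - 12) = -1720*18 = -30960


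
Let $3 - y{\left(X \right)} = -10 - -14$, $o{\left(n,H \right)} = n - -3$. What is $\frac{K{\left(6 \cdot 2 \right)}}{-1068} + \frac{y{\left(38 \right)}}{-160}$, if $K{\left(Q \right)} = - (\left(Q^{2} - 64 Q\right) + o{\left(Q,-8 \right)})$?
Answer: $- \frac{8031}{14240} \approx -0.56397$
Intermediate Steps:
$o{\left(n,H \right)} = 3 + n$ ($o{\left(n,H \right)} = n + 3 = 3 + n$)
$y{\left(X \right)} = -1$ ($y{\left(X \right)} = 3 - \left(-10 - -14\right) = 3 - \left(-10 + 14\right) = 3 - 4 = -1$)
$K{\left(Q \right)} = -3 - Q^{2} + 63 Q$ ($K{\left(Q \right)} = - (\left(Q^{2} - 64 Q\right) + \left(3 + Q\right)) = - (3 + Q^{2} - 63 Q) = -3 - Q^{2} + 63 Q$)
$\frac{K{\left(6 \cdot 2 \right)}}{-1068} + \frac{y{\left(38 \right)}}{-160} = \frac{-3 - \left(6 \cdot 2\right)^{2} + 63 \cdot 6 \cdot 2}{-1068} - \frac{1}{-160} = \left(-3 - 12^{2} + 63 \cdot 12\right) \left(- \frac{1}{1068}\right) - - \frac{1}{160} = \left(-3 - 144 + 756\right) \left(- \frac{1}{1068}\right) + \frac{1}{160} = 609 \left(- \frac{1}{1068}\right) + \frac{1}{160} = - \frac{203}{356} + \frac{1}{160} = - \frac{8031}{14240}$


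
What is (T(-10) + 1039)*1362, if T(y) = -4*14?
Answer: 1338846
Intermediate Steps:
T(y) = -56
(T(-10) + 1039)*1362 = (-56 + 1039)*1362 = 983*1362 = 1338846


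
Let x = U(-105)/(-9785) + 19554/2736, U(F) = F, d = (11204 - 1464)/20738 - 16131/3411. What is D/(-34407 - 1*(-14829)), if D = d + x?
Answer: -534945092543/3613653239333904 ≈ -0.00014803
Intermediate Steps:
d = -50216923/11789553 (d = 9740*(1/20738) - 16131*1/3411 = 4870/10369 - 5377/1137 = -50216923/11789553 ≈ -4.2594)
x = 336181/46968 (x = -105/(-9785) + 19554/2736 = -105*(-1/9785) + 19554*(1/2736) = 21/1957 + 3259/456 = 336181/46968 ≈ 7.1577)
D = 534945092543/184577241768 (D = -50216923/11789553 + 336181/46968 = 534945092543/184577241768 ≈ 2.8982)
D/(-34407 - 1*(-14829)) = 534945092543/(184577241768*(-34407 - 1*(-14829))) = 534945092543/(184577241768*(-34407 + 14829)) = (534945092543/184577241768)/(-19578) = (534945092543/184577241768)*(-1/19578) = -534945092543/3613653239333904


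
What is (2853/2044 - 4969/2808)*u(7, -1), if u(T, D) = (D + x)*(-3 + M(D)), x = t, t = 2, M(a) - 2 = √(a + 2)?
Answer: 0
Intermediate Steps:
M(a) = 2 + √(2 + a) (M(a) = 2 + √(a + 2) = 2 + √(2 + a))
x = 2
u(T, D) = (-1 + √(2 + D))*(2 + D) (u(T, D) = (D + 2)*(-3 + (2 + √(2 + D))) = (2 + D)*(-1 + √(2 + D)) = (-1 + √(2 + D))*(2 + D))
(2853/2044 - 4969/2808)*u(7, -1) = (2853/2044 - 4969/2808)*(-2 - 1*(-1) + 2*√(2 - 1) - √(2 - 1)) = (2853*(1/2044) - 4969*1/2808)*(-2 + 1 + 2*√1 - √1) = (2853/2044 - 4969/2808)*(-2 + 1 + 2*1 - 1*1) = -536353*(-2 + 1 + 2 - 1)/1434888 = -536353/1434888*0 = 0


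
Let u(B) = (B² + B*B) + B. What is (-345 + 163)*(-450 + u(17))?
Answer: -26390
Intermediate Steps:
u(B) = B + 2*B² (u(B) = (B² + B²) + B = 2*B² + B = B + 2*B²)
(-345 + 163)*(-450 + u(17)) = (-345 + 163)*(-450 + 17*(1 + 2*17)) = -182*(-450 + 17*(1 + 34)) = -182*(-450 + 17*35) = -182*(-450 + 595) = -182*145 = -26390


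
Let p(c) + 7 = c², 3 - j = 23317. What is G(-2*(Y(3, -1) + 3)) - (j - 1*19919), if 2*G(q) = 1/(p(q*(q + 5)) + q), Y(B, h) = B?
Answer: 608461243/14074 ≈ 43233.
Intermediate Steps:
j = -23314 (j = 3 - 1*23317 = 3 - 23317 = -23314)
p(c) = -7 + c²
G(q) = 1/(2*(-7 + q + q²*(5 + q)²)) (G(q) = 1/(2*((-7 + (q*(q + 5))²) + q)) = 1/(2*((-7 + (q*(5 + q))²) + q)) = 1/(2*((-7 + q²*(5 + q)²) + q)) = 1/(2*(-7 + q + q²*(5 + q)²)))
G(-2*(Y(3, -1) + 3)) - (j - 1*19919) = 1/(2*(-7 - 2*(3 + 3) + (-2*(3 + 3))²*(5 - 2*(3 + 3))²)) - (-23314 - 1*19919) = 1/(2*(-7 - 2*6 + (-2*6)²*(5 - 2*6)²)) - (-23314 - 19919) = 1/(2*(-7 - 12 + (-12)²*(5 - 12)²)) - 1*(-43233) = 1/(2*(-7 - 12 + 144*(-7)²)) + 43233 = 1/(2*(-7 - 12 + 144*49)) + 43233 = 1/(2*(-7 - 12 + 7056)) + 43233 = (½)/7037 + 43233 = (½)*(1/7037) + 43233 = 1/14074 + 43233 = 608461243/14074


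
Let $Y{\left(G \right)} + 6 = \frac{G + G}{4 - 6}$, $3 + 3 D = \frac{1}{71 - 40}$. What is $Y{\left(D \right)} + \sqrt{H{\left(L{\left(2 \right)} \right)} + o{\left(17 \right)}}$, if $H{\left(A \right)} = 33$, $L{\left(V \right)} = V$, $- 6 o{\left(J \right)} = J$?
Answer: $- \frac{466}{93} + \frac{\sqrt{1086}}{6} \approx 0.48167$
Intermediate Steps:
$o{\left(J \right)} = - \frac{J}{6}$
$D = - \frac{92}{93}$ ($D = -1 + \frac{1}{3 \left(71 - 40\right)} = -1 + \frac{1}{3 \cdot 31} = -1 + \frac{1}{3} \cdot \frac{1}{31} = -1 + \frac{1}{93} = - \frac{92}{93} \approx -0.98925$)
$Y{\left(G \right)} = -6 - G$ ($Y{\left(G \right)} = -6 + \frac{G + G}{4 - 6} = -6 + \frac{2 G}{-2} = -6 + 2 G \left(- \frac{1}{2}\right) = -6 - G$)
$Y{\left(D \right)} + \sqrt{H{\left(L{\left(2 \right)} \right)} + o{\left(17 \right)}} = \left(-6 - - \frac{92}{93}\right) + \sqrt{33 - \frac{17}{6}} = \left(-6 + \frac{92}{93}\right) + \sqrt{33 - \frac{17}{6}} = - \frac{466}{93} + \sqrt{\frac{181}{6}} = - \frac{466}{93} + \frac{\sqrt{1086}}{6}$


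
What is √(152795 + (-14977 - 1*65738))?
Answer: 4*√4505 ≈ 268.48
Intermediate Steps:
√(152795 + (-14977 - 1*65738)) = √(152795 + (-14977 - 65738)) = √(152795 - 80715) = √72080 = 4*√4505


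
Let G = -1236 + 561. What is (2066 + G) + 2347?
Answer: 3738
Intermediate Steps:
G = -675
(2066 + G) + 2347 = (2066 - 675) + 2347 = 1391 + 2347 = 3738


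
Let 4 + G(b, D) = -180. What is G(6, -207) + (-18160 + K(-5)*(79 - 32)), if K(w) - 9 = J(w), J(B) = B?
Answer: -18156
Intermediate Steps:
K(w) = 9 + w
G(b, D) = -184 (G(b, D) = -4 - 180 = -184)
G(6, -207) + (-18160 + K(-5)*(79 - 32)) = -184 + (-18160 + (9 - 5)*(79 - 32)) = -184 + (-18160 + 4*47) = -184 + (-18160 + 188) = -184 - 17972 = -18156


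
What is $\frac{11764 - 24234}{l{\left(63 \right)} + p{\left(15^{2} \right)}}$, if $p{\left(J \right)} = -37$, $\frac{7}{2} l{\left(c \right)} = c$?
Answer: $\frac{12470}{19} \approx 656.32$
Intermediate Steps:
$l{\left(c \right)} = \frac{2 c}{7}$
$\frac{11764 - 24234}{l{\left(63 \right)} + p{\left(15^{2} \right)}} = \frac{11764 - 24234}{\frac{2}{7} \cdot 63 - 37} = - \frac{12470}{18 - 37} = - \frac{12470}{-19} = \left(-12470\right) \left(- \frac{1}{19}\right) = \frac{12470}{19}$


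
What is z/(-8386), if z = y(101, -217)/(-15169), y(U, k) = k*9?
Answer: -279/18172462 ≈ -1.5353e-5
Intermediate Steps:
y(U, k) = 9*k
z = 279/2167 (z = (9*(-217))/(-15169) = -1953*(-1/15169) = 279/2167 ≈ 0.12875)
z/(-8386) = (279/2167)/(-8386) = (279/2167)*(-1/8386) = -279/18172462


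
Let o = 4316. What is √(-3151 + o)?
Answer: √1165 ≈ 34.132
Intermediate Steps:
√(-3151 + o) = √(-3151 + 4316) = √1165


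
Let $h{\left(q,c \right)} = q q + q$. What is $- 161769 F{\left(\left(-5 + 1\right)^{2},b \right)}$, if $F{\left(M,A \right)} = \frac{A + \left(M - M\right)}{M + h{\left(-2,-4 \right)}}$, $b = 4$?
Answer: $- \frac{107846}{3} \approx -35949.0$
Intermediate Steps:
$h{\left(q,c \right)} = q + q^{2}$ ($h{\left(q,c \right)} = q^{2} + q = q + q^{2}$)
$F{\left(M,A \right)} = \frac{A}{2 + M}$ ($F{\left(M,A \right)} = \frac{A + \left(M - M\right)}{M - 2 \left(1 - 2\right)} = \frac{A + 0}{M - -2} = \frac{A}{M + 2} = \frac{A}{2 + M}$)
$- 161769 F{\left(\left(-5 + 1\right)^{2},b \right)} = - 161769 \frac{4}{2 + \left(-5 + 1\right)^{2}} = - 161769 \frac{4}{2 + \left(-4\right)^{2}} = - 161769 \frac{4}{2 + 16} = - 161769 \cdot \frac{4}{18} = - 161769 \cdot 4 \cdot \frac{1}{18} = \left(-161769\right) \frac{2}{9} = - \frac{107846}{3}$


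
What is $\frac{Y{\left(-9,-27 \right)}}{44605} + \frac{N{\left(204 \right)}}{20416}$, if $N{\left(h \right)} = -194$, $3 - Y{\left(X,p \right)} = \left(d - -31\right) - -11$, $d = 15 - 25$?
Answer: $- \frac{420247}{41393440} \approx -0.010153$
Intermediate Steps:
$d = -10$
$Y{\left(X,p \right)} = -29$ ($Y{\left(X,p \right)} = 3 - \left(\left(-10 - -31\right) - -11\right) = 3 - \left(\left(-10 + 31\right) + 11\right) = 3 - \left(21 + 11\right) = 3 - 32 = -29$)
$\frac{Y{\left(-9,-27 \right)}}{44605} + \frac{N{\left(204 \right)}}{20416} = - \frac{29}{44605} - \frac{194}{20416} = \left(-29\right) \frac{1}{44605} - \frac{97}{10208} = - \frac{29}{44605} - \frac{97}{10208} = - \frac{420247}{41393440}$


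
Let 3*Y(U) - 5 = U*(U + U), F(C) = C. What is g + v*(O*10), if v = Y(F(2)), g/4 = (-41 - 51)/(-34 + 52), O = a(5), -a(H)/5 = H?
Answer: -9934/9 ≈ -1103.8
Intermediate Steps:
a(H) = -5*H
O = -25 (O = -5*5 = -25)
Y(U) = 5/3 + 2*U**2/3 (Y(U) = 5/3 + (U*(U + U))/3 = 5/3 + (U*(2*U))/3 = 5/3 + (2*U**2)/3 = 5/3 + 2*U**2/3)
g = -184/9 (g = 4*((-41 - 51)/(-34 + 52)) = 4*(-92/18) = 4*(-92*1/18) = 4*(-46/9) = -184/9 ≈ -20.444)
v = 13/3 (v = 5/3 + (2/3)*2**2 = 5/3 + (2/3)*4 = 5/3 + 8/3 = 13/3 ≈ 4.3333)
g + v*(O*10) = -184/9 + 13*(-25*10)/3 = -184/9 + (13/3)*(-250) = -184/9 - 3250/3 = -9934/9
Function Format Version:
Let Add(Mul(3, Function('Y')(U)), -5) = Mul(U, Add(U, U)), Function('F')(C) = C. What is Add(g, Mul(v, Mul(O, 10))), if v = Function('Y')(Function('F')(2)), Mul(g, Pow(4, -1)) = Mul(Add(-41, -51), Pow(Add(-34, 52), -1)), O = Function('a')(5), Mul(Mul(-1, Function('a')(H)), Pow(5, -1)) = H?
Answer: Rational(-9934, 9) ≈ -1103.8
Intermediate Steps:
Function('a')(H) = Mul(-5, H)
O = -25 (O = Mul(-5, 5) = -25)
Function('Y')(U) = Add(Rational(5, 3), Mul(Rational(2, 3), Pow(U, 2))) (Function('Y')(U) = Add(Rational(5, 3), Mul(Rational(1, 3), Mul(U, Add(U, U)))) = Add(Rational(5, 3), Mul(Rational(1, 3), Mul(U, Mul(2, U)))) = Add(Rational(5, 3), Mul(Rational(1, 3), Mul(2, Pow(U, 2)))) = Add(Rational(5, 3), Mul(Rational(2, 3), Pow(U, 2))))
g = Rational(-184, 9) (g = Mul(4, Mul(Add(-41, -51), Pow(Add(-34, 52), -1))) = Mul(4, Mul(-92, Pow(18, -1))) = Mul(4, Mul(-92, Rational(1, 18))) = Mul(4, Rational(-46, 9)) = Rational(-184, 9) ≈ -20.444)
v = Rational(13, 3) (v = Add(Rational(5, 3), Mul(Rational(2, 3), Pow(2, 2))) = Add(Rational(5, 3), Mul(Rational(2, 3), 4)) = Add(Rational(5, 3), Rational(8, 3)) = Rational(13, 3) ≈ 4.3333)
Add(g, Mul(v, Mul(O, 10))) = Add(Rational(-184, 9), Mul(Rational(13, 3), Mul(-25, 10))) = Add(Rational(-184, 9), Mul(Rational(13, 3), -250)) = Add(Rational(-184, 9), Rational(-3250, 3)) = Rational(-9934, 9)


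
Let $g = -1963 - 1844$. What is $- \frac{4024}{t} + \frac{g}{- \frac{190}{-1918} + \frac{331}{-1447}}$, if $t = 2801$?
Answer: $\frac{1644066422975}{56008796} \approx 29354.0$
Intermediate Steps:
$g = -3807$
$- \frac{4024}{t} + \frac{g}{- \frac{190}{-1918} + \frac{331}{-1447}} = - \frac{4024}{2801} - \frac{3807}{- \frac{190}{-1918} + \frac{331}{-1447}} = \left(-4024\right) \frac{1}{2801} - \frac{3807}{\left(-190\right) \left(- \frac{1}{1918}\right) + 331 \left(- \frac{1}{1447}\right)} = - \frac{4024}{2801} - \frac{3807}{\frac{95}{959} - \frac{331}{1447}} = - \frac{4024}{2801} - \frac{3807}{- \frac{179964}{1387673}} = - \frac{4024}{2801} - - \frac{586985679}{19996} = - \frac{4024}{2801} + \frac{586985679}{19996} = \frac{1644066422975}{56008796}$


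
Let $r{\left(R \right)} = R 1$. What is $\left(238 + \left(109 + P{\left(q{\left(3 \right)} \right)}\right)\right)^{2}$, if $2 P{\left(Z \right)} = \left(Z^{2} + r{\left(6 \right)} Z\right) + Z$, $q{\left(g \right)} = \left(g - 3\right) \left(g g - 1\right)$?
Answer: $120409$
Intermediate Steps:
$r{\left(R \right)} = R$
$q{\left(g \right)} = \left(-1 + g^{2}\right) \left(-3 + g\right)$ ($q{\left(g \right)} = \left(-3 + g\right) \left(g^{2} - 1\right) = \left(-3 + g\right) \left(-1 + g^{2}\right) = \left(-1 + g^{2}\right) \left(-3 + g\right)$)
$P{\left(Z \right)} = \frac{Z^{2}}{2} + \frac{7 Z}{2}$ ($P{\left(Z \right)} = \frac{\left(Z^{2} + 6 Z\right) + Z}{2} = \frac{Z^{2} + 7 Z}{2} = \frac{Z^{2}}{2} + \frac{7 Z}{2}$)
$\left(238 + \left(109 + P{\left(q{\left(3 \right)} \right)}\right)\right)^{2} = \left(238 + \left(109 + \frac{\left(3 + 3^{3} - 3 - 3 \cdot 3^{2}\right) \left(7 + \left(3 + 3^{3} - 3 - 3 \cdot 3^{2}\right)\right)}{2}\right)\right)^{2} = \left(238 + \left(109 + \frac{\left(3 + 27 - 3 - 27\right) \left(7 + \left(3 + 27 - 3 - 27\right)\right)}{2}\right)\right)^{2} = \left(238 + \left(109 + \frac{1}{2} \cdot 0 \left(7 + 0\right)\right)\right)^{2} = \left(238 + \left(109 + \frac{1}{2} \cdot 0 \cdot 7\right)\right)^{2} = \left(238 + \left(109 + 0\right)\right)^{2} = \left(238 + 109\right)^{2} = 347^{2} = 120409$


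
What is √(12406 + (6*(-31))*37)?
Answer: 2*√1381 ≈ 74.324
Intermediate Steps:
√(12406 + (6*(-31))*37) = √(12406 - 186*37) = √(12406 - 6882) = √5524 = 2*√1381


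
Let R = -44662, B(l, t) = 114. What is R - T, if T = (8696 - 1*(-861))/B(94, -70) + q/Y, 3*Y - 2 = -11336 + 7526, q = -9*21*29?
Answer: -73032247/1632 ≈ -44750.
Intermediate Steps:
q = -5481 (q = -189*29 = -5481)
Y = -3808/3 (Y = ⅔ + (-11336 + 7526)/3 = ⅔ + (⅓)*(-3810) = ⅔ - 1270 = -3808/3 ≈ -1269.3)
T = 143863/1632 (T = (8696 - 1*(-861))/114 - 5481/(-3808/3) = (8696 + 861)*(1/114) - 5481*(-3/3808) = 9557*(1/114) + 2349/544 = 503/6 + 2349/544 = 143863/1632 ≈ 88.151)
R - T = -44662 - 1*143863/1632 = -44662 - 143863/1632 = -73032247/1632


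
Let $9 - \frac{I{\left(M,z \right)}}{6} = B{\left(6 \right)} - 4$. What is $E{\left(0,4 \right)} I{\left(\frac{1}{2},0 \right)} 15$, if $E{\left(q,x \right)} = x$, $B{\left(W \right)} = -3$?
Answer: $5760$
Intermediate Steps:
$I{\left(M,z \right)} = 96$ ($I{\left(M,z \right)} = 54 - 6 \left(-3 - 4\right) = 54 - -42 = 54 + 42 = 96$)
$E{\left(0,4 \right)} I{\left(\frac{1}{2},0 \right)} 15 = 4 \cdot 96 \cdot 15 = 384 \cdot 15 = 5760$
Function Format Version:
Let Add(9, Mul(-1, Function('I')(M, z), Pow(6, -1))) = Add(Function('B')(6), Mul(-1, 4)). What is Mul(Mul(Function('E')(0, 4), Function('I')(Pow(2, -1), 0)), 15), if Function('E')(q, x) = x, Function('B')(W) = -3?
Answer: 5760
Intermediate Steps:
Function('I')(M, z) = 96 (Function('I')(M, z) = Add(54, Mul(-6, Add(-3, Mul(-1, 4)))) = Add(54, Mul(-6, Add(-3, -4))) = Add(54, Mul(-6, -7)) = Add(54, 42) = 96)
Mul(Mul(Function('E')(0, 4), Function('I')(Pow(2, -1), 0)), 15) = Mul(Mul(4, 96), 15) = Mul(384, 15) = 5760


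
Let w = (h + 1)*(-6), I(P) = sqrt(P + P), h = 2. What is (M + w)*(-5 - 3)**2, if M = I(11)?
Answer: -1152 + 64*sqrt(22) ≈ -851.81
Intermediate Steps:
I(P) = sqrt(2)*sqrt(P) (I(P) = sqrt(2*P) = sqrt(2)*sqrt(P))
M = sqrt(22) (M = sqrt(2)*sqrt(11) = sqrt(22) ≈ 4.6904)
w = -18 (w = (2 + 1)*(-6) = 3*(-6) = -18)
(M + w)*(-5 - 3)**2 = (sqrt(22) - 18)*(-5 - 3)**2 = (-18 + sqrt(22))*(-8)**2 = (-18 + sqrt(22))*64 = -1152 + 64*sqrt(22)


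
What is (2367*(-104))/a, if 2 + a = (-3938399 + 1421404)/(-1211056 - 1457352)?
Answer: 656876660544/2819821 ≈ 2.3295e+5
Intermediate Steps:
a = -2819821/2668408 (a = -2 + (-3938399 + 1421404)/(-1211056 - 1457352) = -2 - 2516995/(-2668408) = -2 - 2516995*(-1/2668408) = -2 + 2516995/2668408 = -2819821/2668408 ≈ -1.0567)
(2367*(-104))/a = (2367*(-104))/(-2819821/2668408) = -246168*(-2668408/2819821) = 656876660544/2819821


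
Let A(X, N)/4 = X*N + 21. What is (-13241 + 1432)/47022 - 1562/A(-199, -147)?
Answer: -2379469/8996876 ≈ -0.26448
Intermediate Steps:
A(X, N) = 84 + 4*N*X (A(X, N) = 4*(X*N + 21) = 4*(N*X + 21) = 4*(21 + N*X) = 84 + 4*N*X)
(-13241 + 1432)/47022 - 1562/A(-199, -147) = (-13241 + 1432)/47022 - 1562/(84 + 4*(-147)*(-199)) = -11809*1/47022 - 1562/(84 + 117012) = -11809/47022 - 1562/117096 = -11809/47022 - 1562*1/117096 = -11809/47022 - 781/58548 = -2379469/8996876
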